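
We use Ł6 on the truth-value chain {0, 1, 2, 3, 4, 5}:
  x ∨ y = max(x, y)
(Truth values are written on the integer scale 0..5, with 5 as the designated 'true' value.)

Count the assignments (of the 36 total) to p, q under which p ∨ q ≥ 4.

20

value 5: 11 assignments (counts)
value 4: 9 assignments (counts)
value 3: 7 assignments
value 2: 5 assignments
value 1: 3 assignments
value 0: 1 assignment
So 20 of the 36 assignments meet the threshold.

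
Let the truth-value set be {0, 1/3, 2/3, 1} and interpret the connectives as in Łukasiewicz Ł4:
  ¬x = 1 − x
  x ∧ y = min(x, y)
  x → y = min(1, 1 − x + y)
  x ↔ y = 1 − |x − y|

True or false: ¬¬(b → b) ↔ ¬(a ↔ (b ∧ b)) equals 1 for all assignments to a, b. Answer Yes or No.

No

Counterexample: take a = 0, b = 0.
b → b = 0 → 0 = 1
¬(b → b) = ¬1 = 0
¬¬(b → b) = ¬0 = 1
b ∧ b = 0 ∧ 0 = 0
a ↔ (b ∧ b) = 0 ↔ 0 = 1
¬(a ↔ (b ∧ b)) = ¬1 = 0
¬¬(b → b) ↔ ¬(a ↔ (b ∧ b)) = 1 ↔ 0 = 0
This gives 0 ≠ 1.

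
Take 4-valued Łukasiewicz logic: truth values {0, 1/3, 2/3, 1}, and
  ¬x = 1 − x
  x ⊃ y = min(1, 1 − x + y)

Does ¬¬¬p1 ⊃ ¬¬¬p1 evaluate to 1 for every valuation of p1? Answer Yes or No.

p1 = 0 ↦ 1
p1 = 1/3 ↦ 1
p1 = 2/3 ↦ 1
p1 = 1 ↦ 1
Every assignment gives a value ≥ 1.

Yes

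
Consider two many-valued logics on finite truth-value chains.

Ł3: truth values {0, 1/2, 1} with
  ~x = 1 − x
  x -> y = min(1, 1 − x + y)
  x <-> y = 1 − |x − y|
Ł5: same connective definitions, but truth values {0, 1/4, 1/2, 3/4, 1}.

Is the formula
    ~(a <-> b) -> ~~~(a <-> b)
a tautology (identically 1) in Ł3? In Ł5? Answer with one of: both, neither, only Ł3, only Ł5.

both

In Ł3: every assignment gives 1 — tautology.
In Ł5: every assignment gives 1 — tautology.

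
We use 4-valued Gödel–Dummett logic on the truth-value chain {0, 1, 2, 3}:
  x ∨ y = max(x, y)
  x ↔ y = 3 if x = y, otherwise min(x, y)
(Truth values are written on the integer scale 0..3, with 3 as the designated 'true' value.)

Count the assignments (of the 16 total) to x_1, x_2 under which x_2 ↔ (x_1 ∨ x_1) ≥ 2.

x_1 = 0, x_2 = 0 ↦ 3  ≥
x_1 = 0, x_2 = 1 ↦ 0  <
x_1 = 0, x_2 = 2 ↦ 0  <
x_1 = 0, x_2 = 3 ↦ 0  <
x_1 = 1, x_2 = 0 ↦ 0  <
x_1 = 1, x_2 = 1 ↦ 3  ≥
x_1 = 1, x_2 = 2 ↦ 1  <
x_1 = 1, x_2 = 3 ↦ 1  <
x_1 = 2, x_2 = 0 ↦ 0  <
x_1 = 2, x_2 = 1 ↦ 1  <
x_1 = 2, x_2 = 2 ↦ 3  ≥
x_1 = 2, x_2 = 3 ↦ 2  ≥
x_1 = 3, x_2 = 0 ↦ 0  <
x_1 = 3, x_2 = 1 ↦ 1  <
x_1 = 3, x_2 = 2 ↦ 2  ≥
x_1 = 3, x_2 = 3 ↦ 3  ≥
So 6 of the 16 assignments meet the threshold.

6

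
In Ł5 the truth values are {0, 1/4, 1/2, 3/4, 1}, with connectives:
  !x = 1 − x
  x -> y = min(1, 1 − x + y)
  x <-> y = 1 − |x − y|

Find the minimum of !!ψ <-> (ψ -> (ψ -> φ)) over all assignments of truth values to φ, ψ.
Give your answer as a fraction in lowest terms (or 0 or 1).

0

Take φ = 0, ψ = 0:
!ψ = !0 = 1
!!ψ = !1 = 0
ψ -> φ = 0 -> 0 = 1
ψ -> (ψ -> φ) = 0 -> 1 = 1
!!ψ <-> (ψ -> (ψ -> φ)) = 0 <-> 1 = 0
No assignment yields a value below 0, so this is the minimum.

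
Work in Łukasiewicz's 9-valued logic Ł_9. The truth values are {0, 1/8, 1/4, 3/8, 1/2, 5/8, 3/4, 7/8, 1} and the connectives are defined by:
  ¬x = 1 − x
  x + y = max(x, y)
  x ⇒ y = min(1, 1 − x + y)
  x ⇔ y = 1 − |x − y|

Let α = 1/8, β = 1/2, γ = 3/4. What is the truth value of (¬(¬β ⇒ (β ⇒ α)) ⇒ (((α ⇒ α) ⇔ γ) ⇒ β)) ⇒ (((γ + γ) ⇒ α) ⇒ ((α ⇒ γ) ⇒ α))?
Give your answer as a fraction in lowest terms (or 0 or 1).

3/4

¬β = ¬1/2 = 1/2
β ⇒ α = 1/2 ⇒ 1/8 = 5/8
¬β ⇒ (β ⇒ α) = 1/2 ⇒ 5/8 = 1
¬(¬β ⇒ (β ⇒ α)) = ¬1 = 0
α ⇒ α = 1/8 ⇒ 1/8 = 1
(α ⇒ α) ⇔ γ = 1 ⇔ 3/4 = 3/4
((α ⇒ α) ⇔ γ) ⇒ β = 3/4 ⇒ 1/2 = 3/4
¬(¬β ⇒ (β ⇒ α)) ⇒ (((α ⇒ α) ⇔ γ) ⇒ β) = 0 ⇒ 3/4 = 1
γ + γ = 3/4 + 3/4 = 3/4
(γ + γ) ⇒ α = 3/4 ⇒ 1/8 = 3/8
α ⇒ γ = 1/8 ⇒ 3/4 = 1
(α ⇒ γ) ⇒ α = 1 ⇒ 1/8 = 1/8
((γ + γ) ⇒ α) ⇒ ((α ⇒ γ) ⇒ α) = 3/8 ⇒ 1/8 = 3/4
(¬(¬β ⇒ (β ⇒ α)) ⇒ (((α ⇒ α) ⇔ γ) ⇒ β)) ⇒ (((γ + γ) ⇒ α) ⇒ ((α ⇒ γ) ⇒ α)) = 1 ⇒ 3/4 = 3/4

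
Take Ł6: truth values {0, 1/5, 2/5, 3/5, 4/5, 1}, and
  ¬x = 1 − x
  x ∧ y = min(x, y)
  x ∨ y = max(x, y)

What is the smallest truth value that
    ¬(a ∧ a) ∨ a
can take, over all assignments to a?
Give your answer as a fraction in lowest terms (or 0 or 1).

Take a = 2/5:
a ∧ a = 2/5 ∧ 2/5 = 2/5
¬(a ∧ a) = ¬2/5 = 3/5
¬(a ∧ a) ∨ a = 3/5 ∨ 2/5 = 3/5
No assignment yields a value below 3/5, so this is the minimum.

3/5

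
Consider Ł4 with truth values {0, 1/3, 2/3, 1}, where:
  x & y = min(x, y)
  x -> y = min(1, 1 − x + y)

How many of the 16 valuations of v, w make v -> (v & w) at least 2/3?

13

v = 0, w = 0 ↦ 1  ≥
v = 0, w = 1/3 ↦ 1  ≥
v = 0, w = 2/3 ↦ 1  ≥
v = 0, w = 1 ↦ 1  ≥
v = 1/3, w = 0 ↦ 2/3  ≥
v = 1/3, w = 1/3 ↦ 1  ≥
v = 1/3, w = 2/3 ↦ 1  ≥
v = 1/3, w = 1 ↦ 1  ≥
v = 2/3, w = 0 ↦ 1/3  <
v = 2/3, w = 1/3 ↦ 2/3  ≥
v = 2/3, w = 2/3 ↦ 1  ≥
v = 2/3, w = 1 ↦ 1  ≥
v = 1, w = 0 ↦ 0  <
v = 1, w = 1/3 ↦ 1/3  <
v = 1, w = 2/3 ↦ 2/3  ≥
v = 1, w = 1 ↦ 1  ≥
So 13 of the 16 assignments meet the threshold.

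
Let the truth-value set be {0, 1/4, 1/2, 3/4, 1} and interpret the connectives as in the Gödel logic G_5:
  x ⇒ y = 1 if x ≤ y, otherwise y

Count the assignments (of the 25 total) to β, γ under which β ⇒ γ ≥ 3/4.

16

value 1: 15 assignments (counts)
value 3/4: 1 assignment (counts)
value 1/2: 2 assignments
value 1/4: 3 assignments
value 0: 4 assignments
So 16 of the 25 assignments meet the threshold.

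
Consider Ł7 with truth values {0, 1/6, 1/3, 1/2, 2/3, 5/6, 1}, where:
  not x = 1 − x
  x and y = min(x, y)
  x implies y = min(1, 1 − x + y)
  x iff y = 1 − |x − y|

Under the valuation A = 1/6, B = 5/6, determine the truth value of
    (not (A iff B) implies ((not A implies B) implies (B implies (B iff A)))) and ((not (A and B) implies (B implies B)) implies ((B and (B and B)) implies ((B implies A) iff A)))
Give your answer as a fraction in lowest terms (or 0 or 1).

A iff B = 1/6 iff 5/6 = 1/3
not (A iff B) = not 1/3 = 2/3
not A = not 1/6 = 5/6
not A implies B = 5/6 implies 5/6 = 1
B iff A = 5/6 iff 1/6 = 1/3
B implies (B iff A) = 5/6 implies 1/3 = 1/2
(not A implies B) implies (B implies (B iff A)) = 1 implies 1/2 = 1/2
not (A iff B) implies ((not A implies B) implies (B implies (B iff A))) = 2/3 implies 1/2 = 5/6
A and B = 1/6 and 5/6 = 1/6
not (A and B) = not 1/6 = 5/6
B implies B = 5/6 implies 5/6 = 1
not (A and B) implies (B implies B) = 5/6 implies 1 = 1
B and B = 5/6 and 5/6 = 5/6
B and (B and B) = 5/6 and 5/6 = 5/6
B implies A = 5/6 implies 1/6 = 1/3
(B implies A) iff A = 1/3 iff 1/6 = 5/6
(B and (B and B)) implies ((B implies A) iff A) = 5/6 implies 5/6 = 1
(not (A and B) implies (B implies B)) implies ((B and (B and B)) implies ((B implies A) iff A)) = 1 implies 1 = 1
(not (A iff B) implies ((not A implies B) implies (B implies (B iff A)))) and ((not (A and B) implies (B implies B)) implies ((B and (B and B)) implies ((B implies A) iff A))) = 5/6 and 1 = 5/6

5/6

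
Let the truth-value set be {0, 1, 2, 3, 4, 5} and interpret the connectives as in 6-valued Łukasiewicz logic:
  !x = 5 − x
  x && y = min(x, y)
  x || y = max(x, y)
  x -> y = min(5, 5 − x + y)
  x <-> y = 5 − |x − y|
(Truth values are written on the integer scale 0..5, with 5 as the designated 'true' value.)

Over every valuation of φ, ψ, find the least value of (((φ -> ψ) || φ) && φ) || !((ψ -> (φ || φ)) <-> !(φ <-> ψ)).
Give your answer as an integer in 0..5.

1

Take φ = 0, ψ = 2:
φ -> ψ = 0 -> 2 = 5
(φ -> ψ) || φ = 5 || 0 = 5
((φ -> ψ) || φ) && φ = 5 && 0 = 0
φ || φ = 0 || 0 = 0
ψ -> (φ || φ) = 2 -> 0 = 3
φ <-> ψ = 0 <-> 2 = 3
!(φ <-> ψ) = !3 = 2
(ψ -> (φ || φ)) <-> !(φ <-> ψ) = 3 <-> 2 = 4
!((ψ -> (φ || φ)) <-> !(φ <-> ψ)) = !4 = 1
(((φ -> ψ) || φ) && φ) || !((ψ -> (φ || φ)) <-> !(φ <-> ψ)) = 0 || 1 = 1
No assignment yields a value below 1, so this is the minimum.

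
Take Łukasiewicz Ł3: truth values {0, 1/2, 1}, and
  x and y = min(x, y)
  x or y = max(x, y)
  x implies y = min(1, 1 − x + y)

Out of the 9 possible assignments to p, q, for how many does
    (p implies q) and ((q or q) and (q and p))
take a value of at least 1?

1

p = 0, q = 0 ↦ 0  <
p = 0, q = 1/2 ↦ 0  <
p = 0, q = 1 ↦ 0  <
p = 1/2, q = 0 ↦ 0  <
p = 1/2, q = 1/2 ↦ 1/2  <
p = 1/2, q = 1 ↦ 1/2  <
p = 1, q = 0 ↦ 0  <
p = 1, q = 1/2 ↦ 1/2  <
p = 1, q = 1 ↦ 1  ≥
So 1 of the 9 assignments meets the threshold.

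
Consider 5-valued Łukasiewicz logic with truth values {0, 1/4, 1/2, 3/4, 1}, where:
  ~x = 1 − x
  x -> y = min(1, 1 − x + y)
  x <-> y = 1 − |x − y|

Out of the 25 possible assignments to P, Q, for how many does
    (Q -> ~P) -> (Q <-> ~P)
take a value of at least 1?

15

value 1: 15 assignments (counts)
value 3/4: 4 assignments
value 1/2: 3 assignments
value 1/4: 2 assignments
value 0: 1 assignment
So 15 of the 25 assignments meet the threshold.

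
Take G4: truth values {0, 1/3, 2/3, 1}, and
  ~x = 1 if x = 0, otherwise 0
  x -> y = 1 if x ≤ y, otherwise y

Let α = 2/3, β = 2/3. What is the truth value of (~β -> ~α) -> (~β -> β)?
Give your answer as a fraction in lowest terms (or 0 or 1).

1

~β = ~2/3 = 0
~α = ~2/3 = 0
~β -> ~α = 0 -> 0 = 1
~β = ~2/3 = 0
~β -> β = 0 -> 2/3 = 1
(~β -> ~α) -> (~β -> β) = 1 -> 1 = 1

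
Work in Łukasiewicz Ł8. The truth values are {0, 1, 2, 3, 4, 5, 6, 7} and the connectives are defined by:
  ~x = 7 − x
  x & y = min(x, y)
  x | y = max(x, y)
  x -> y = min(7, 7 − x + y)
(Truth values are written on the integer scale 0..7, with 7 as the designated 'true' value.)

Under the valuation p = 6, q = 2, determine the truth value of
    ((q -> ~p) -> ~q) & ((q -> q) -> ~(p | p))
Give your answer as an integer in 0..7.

~p = ~6 = 1
q -> ~p = 2 -> 1 = 6
~q = ~2 = 5
(q -> ~p) -> ~q = 6 -> 5 = 6
q -> q = 2 -> 2 = 7
p | p = 6 | 6 = 6
~(p | p) = ~6 = 1
(q -> q) -> ~(p | p) = 7 -> 1 = 1
((q -> ~p) -> ~q) & ((q -> q) -> ~(p | p)) = 6 & 1 = 1

1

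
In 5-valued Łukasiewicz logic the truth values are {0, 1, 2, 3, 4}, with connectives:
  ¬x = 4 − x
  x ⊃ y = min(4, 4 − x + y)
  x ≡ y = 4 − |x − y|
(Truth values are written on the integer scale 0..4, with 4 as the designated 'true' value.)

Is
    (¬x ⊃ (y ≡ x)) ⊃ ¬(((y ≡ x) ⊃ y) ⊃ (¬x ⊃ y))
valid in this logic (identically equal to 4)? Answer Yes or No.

No

Counterexample: take x = 0, y = 0.
¬x = ¬0 = 4
y ≡ x = 0 ≡ 0 = 4
¬x ⊃ (y ≡ x) = 4 ⊃ 4 = 4
(y ≡ x) ⊃ y = 4 ⊃ 0 = 0
¬x ⊃ y = 4 ⊃ 0 = 0
((y ≡ x) ⊃ y) ⊃ (¬x ⊃ y) = 0 ⊃ 0 = 4
¬(((y ≡ x) ⊃ y) ⊃ (¬x ⊃ y)) = ¬4 = 0
(¬x ⊃ (y ≡ x)) ⊃ ¬(((y ≡ x) ⊃ y) ⊃ (¬x ⊃ y)) = 4 ⊃ 0 = 0
This gives 0 ≠ 4.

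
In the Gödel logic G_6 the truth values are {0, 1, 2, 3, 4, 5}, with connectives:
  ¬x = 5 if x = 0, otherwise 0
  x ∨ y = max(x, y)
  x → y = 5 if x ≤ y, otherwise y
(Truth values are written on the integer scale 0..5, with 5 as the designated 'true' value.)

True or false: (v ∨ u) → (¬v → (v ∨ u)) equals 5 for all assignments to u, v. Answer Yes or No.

At u = 2, v = 5, for instance:
v ∨ u = 5 ∨ 2 = 5
¬v = ¬5 = 0
¬v → (v ∨ u) = 0 → 5 = 5
(v ∨ u) → (¬v → (v ∨ u)) = 5 → 5 = 5
and checking the remaining 35 assignments likewise gives ≥ 5 in every case.

Yes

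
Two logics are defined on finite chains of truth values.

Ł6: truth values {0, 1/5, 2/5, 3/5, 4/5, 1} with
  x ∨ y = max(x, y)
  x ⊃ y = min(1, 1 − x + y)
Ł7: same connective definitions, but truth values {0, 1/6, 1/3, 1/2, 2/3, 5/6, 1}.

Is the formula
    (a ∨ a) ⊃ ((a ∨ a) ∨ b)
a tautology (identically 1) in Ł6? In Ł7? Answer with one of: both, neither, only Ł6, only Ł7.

both

In Ł6: every assignment gives 1 — tautology.
In Ł7: every assignment gives 1 — tautology.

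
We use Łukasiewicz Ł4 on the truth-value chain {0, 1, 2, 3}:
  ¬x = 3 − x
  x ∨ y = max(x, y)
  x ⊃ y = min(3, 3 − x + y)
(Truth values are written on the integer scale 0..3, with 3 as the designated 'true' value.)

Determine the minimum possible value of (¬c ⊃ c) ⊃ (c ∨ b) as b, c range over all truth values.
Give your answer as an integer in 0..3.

Take b = 0, c = 1:
¬c = ¬1 = 2
¬c ⊃ c = 2 ⊃ 1 = 2
c ∨ b = 1 ∨ 0 = 1
(¬c ⊃ c) ⊃ (c ∨ b) = 2 ⊃ 1 = 2
No assignment yields a value below 2, so this is the minimum.

2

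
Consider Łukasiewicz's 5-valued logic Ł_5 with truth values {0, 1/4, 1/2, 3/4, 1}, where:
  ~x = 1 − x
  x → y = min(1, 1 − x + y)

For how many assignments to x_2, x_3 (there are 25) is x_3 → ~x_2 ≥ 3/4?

value 1: 15 assignments (counts)
value 3/4: 4 assignments (counts)
value 1/2: 3 assignments
value 1/4: 2 assignments
value 0: 1 assignment
So 19 of the 25 assignments meet the threshold.

19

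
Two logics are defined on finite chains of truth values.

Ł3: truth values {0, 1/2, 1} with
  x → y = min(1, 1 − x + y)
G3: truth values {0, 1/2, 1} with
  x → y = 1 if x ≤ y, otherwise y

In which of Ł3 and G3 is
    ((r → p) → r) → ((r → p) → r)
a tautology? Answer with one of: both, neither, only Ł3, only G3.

In Ł3: every assignment gives 1 — tautology.
In G3: every assignment gives 1 — tautology.

both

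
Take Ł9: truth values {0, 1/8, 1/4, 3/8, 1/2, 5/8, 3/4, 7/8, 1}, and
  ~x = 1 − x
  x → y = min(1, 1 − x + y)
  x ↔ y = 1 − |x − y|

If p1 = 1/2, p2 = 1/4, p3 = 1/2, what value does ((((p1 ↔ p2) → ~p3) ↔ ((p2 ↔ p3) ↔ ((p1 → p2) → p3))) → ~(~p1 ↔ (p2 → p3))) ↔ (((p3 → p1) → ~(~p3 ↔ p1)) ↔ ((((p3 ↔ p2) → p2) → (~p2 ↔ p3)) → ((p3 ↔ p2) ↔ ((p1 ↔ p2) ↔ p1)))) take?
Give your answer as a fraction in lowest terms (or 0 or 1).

1/4

p1 ↔ p2 = 1/2 ↔ 1/4 = 3/4
~p3 = ~1/2 = 1/2
(p1 ↔ p2) → ~p3 = 3/4 → 1/2 = 3/4
p2 ↔ p3 = 1/4 ↔ 1/2 = 3/4
p1 → p2 = 1/2 → 1/4 = 3/4
(p1 → p2) → p3 = 3/4 → 1/2 = 3/4
(p2 ↔ p3) ↔ ((p1 → p2) → p3) = 3/4 ↔ 3/4 = 1
((p1 ↔ p2) → ~p3) ↔ ((p2 ↔ p3) ↔ ((p1 → p2) → p3)) = 3/4 ↔ 1 = 3/4
~p1 = ~1/2 = 1/2
p2 → p3 = 1/4 → 1/2 = 1
~p1 ↔ (p2 → p3) = 1/2 ↔ 1 = 1/2
~(~p1 ↔ (p2 → p3)) = ~1/2 = 1/2
(((p1 ↔ p2) → ~p3) ↔ ((p2 ↔ p3) ↔ ((p1 → p2) → p3))) → ~(~p1 ↔ (p2 → p3)) = 3/4 → 1/2 = 3/4
p3 → p1 = 1/2 → 1/2 = 1
~p3 = ~1/2 = 1/2
~p3 ↔ p1 = 1/2 ↔ 1/2 = 1
~(~p3 ↔ p1) = ~1 = 0
(p3 → p1) → ~(~p3 ↔ p1) = 1 → 0 = 0
p3 ↔ p2 = 1/2 ↔ 1/4 = 3/4
(p3 ↔ p2) → p2 = 3/4 → 1/4 = 1/2
~p2 = ~1/4 = 3/4
~p2 ↔ p3 = 3/4 ↔ 1/2 = 3/4
((p3 ↔ p2) → p2) → (~p2 ↔ p3) = 1/2 → 3/4 = 1
p3 ↔ p2 = 1/2 ↔ 1/4 = 3/4
p1 ↔ p2 = 1/2 ↔ 1/4 = 3/4
(p1 ↔ p2) ↔ p1 = 3/4 ↔ 1/2 = 3/4
(p3 ↔ p2) ↔ ((p1 ↔ p2) ↔ p1) = 3/4 ↔ 3/4 = 1
(((p3 ↔ p2) → p2) → (~p2 ↔ p3)) → ((p3 ↔ p2) ↔ ((p1 ↔ p2) ↔ p1)) = 1 → 1 = 1
((p3 → p1) → ~(~p3 ↔ p1)) ↔ ((((p3 ↔ p2) → p2) → (~p2 ↔ p3)) → ((p3 ↔ p2) ↔ ((p1 ↔ p2) ↔ p1))) = 0 ↔ 1 = 0
((((p1 ↔ p2) → ~p3) ↔ ((p2 ↔ p3) ↔ ((p1 → p2) → p3))) → ~(~p1 ↔ (p2 → p3))) ↔ (((p3 → p1) → ~(~p3 ↔ p1)) ↔ ((((p3 ↔ p2) → p2) → (~p2 ↔ p3)) → ((p3 ↔ p2) ↔ ((p1 ↔ p2) ↔ p1)))) = 3/4 ↔ 0 = 1/4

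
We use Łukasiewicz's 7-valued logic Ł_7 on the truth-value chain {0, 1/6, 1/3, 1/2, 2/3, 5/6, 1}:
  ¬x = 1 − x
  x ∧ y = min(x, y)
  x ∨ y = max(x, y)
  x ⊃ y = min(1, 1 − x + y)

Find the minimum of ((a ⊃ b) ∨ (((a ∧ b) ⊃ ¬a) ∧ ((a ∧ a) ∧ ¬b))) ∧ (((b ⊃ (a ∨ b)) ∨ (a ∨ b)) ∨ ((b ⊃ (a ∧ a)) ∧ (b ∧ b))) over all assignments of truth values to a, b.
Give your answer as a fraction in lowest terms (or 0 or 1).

Take a = 1/2, b = 0:
a ⊃ b = 1/2 ⊃ 0 = 1/2
a ∧ b = 1/2 ∧ 0 = 0
¬a = ¬1/2 = 1/2
(a ∧ b) ⊃ ¬a = 0 ⊃ 1/2 = 1
a ∧ a = 1/2 ∧ 1/2 = 1/2
¬b = ¬0 = 1
(a ∧ a) ∧ ¬b = 1/2 ∧ 1 = 1/2
((a ∧ b) ⊃ ¬a) ∧ ((a ∧ a) ∧ ¬b) = 1 ∧ 1/2 = 1/2
(a ⊃ b) ∨ (((a ∧ b) ⊃ ¬a) ∧ ((a ∧ a) ∧ ¬b)) = 1/2 ∨ 1/2 = 1/2
a ∨ b = 1/2 ∨ 0 = 1/2
b ⊃ (a ∨ b) = 0 ⊃ 1/2 = 1
a ∨ b = 1/2 ∨ 0 = 1/2
(b ⊃ (a ∨ b)) ∨ (a ∨ b) = 1 ∨ 1/2 = 1
a ∧ a = 1/2 ∧ 1/2 = 1/2
b ⊃ (a ∧ a) = 0 ⊃ 1/2 = 1
b ∧ b = 0 ∧ 0 = 0
(b ⊃ (a ∧ a)) ∧ (b ∧ b) = 1 ∧ 0 = 0
((b ⊃ (a ∨ b)) ∨ (a ∨ b)) ∨ ((b ⊃ (a ∧ a)) ∧ (b ∧ b)) = 1 ∨ 0 = 1
((a ⊃ b) ∨ (((a ∧ b) ⊃ ¬a) ∧ ((a ∧ a) ∧ ¬b))) ∧ (((b ⊃ (a ∨ b)) ∨ (a ∨ b)) ∨ ((b ⊃ (a ∧ a)) ∧ (b ∧ b))) = 1/2 ∧ 1 = 1/2
No assignment yields a value below 1/2, so this is the minimum.

1/2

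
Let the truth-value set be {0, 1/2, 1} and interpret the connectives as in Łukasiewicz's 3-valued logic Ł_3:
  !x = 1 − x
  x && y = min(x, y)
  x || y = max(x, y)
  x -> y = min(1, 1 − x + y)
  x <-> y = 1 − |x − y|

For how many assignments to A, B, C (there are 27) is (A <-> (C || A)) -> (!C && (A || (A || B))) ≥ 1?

10

value 1: 10 assignments (counts)
value 1/2: 13 assignments
value 0: 4 assignments
So 10 of the 27 assignments meet the threshold.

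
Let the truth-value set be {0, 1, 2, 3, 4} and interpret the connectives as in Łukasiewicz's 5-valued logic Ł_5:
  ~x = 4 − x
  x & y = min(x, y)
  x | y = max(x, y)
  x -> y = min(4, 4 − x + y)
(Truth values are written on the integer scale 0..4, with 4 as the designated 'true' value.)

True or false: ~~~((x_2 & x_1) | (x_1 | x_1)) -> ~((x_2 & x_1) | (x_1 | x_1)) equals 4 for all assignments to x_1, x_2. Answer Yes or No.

Yes

At x_1 = 3, x_2 = 3, for instance:
x_2 & x_1 = 3 & 3 = 3
x_1 | x_1 = 3 | 3 = 3
(x_2 & x_1) | (x_1 | x_1) = 3 | 3 = 3
~((x_2 & x_1) | (x_1 | x_1)) = ~3 = 1
~~((x_2 & x_1) | (x_1 | x_1)) = ~1 = 3
~~~((x_2 & x_1) | (x_1 | x_1)) = ~3 = 1
~~~((x_2 & x_1) | (x_1 | x_1)) -> ~((x_2 & x_1) | (x_1 | x_1)) = 1 -> 1 = 4
and checking the remaining 24 assignments likewise gives ≥ 4 in every case.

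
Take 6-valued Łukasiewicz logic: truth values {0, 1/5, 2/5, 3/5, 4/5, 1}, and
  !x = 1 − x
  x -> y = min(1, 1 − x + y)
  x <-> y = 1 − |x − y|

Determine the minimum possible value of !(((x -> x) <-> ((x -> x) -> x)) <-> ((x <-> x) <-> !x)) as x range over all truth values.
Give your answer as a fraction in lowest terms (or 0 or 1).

Take x = 2/5:
x -> x = 2/5 -> 2/5 = 1
x -> x = 2/5 -> 2/5 = 1
(x -> x) -> x = 1 -> 2/5 = 2/5
(x -> x) <-> ((x -> x) -> x) = 1 <-> 2/5 = 2/5
x <-> x = 2/5 <-> 2/5 = 1
!x = !2/5 = 3/5
(x <-> x) <-> !x = 1 <-> 3/5 = 3/5
((x -> x) <-> ((x -> x) -> x)) <-> ((x <-> x) <-> !x) = 2/5 <-> 3/5 = 4/5
!(((x -> x) <-> ((x -> x) -> x)) <-> ((x <-> x) <-> !x)) = !4/5 = 1/5
No assignment yields a value below 1/5, so this is the minimum.

1/5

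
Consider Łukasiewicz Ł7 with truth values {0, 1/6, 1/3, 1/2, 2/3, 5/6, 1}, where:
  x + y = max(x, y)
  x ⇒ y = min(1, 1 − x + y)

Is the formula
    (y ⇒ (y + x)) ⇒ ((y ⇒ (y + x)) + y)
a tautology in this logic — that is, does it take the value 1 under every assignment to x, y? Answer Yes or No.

At x = 1/3, y = 5/6, for instance:
y + x = 5/6 + 1/3 = 5/6
y ⇒ (y + x) = 5/6 ⇒ 5/6 = 1
(y ⇒ (y + x)) + y = 1 + 5/6 = 1
(y ⇒ (y + x)) ⇒ ((y ⇒ (y + x)) + y) = 1 ⇒ 1 = 1
and checking the remaining 48 assignments likewise gives ≥ 1 in every case.

Yes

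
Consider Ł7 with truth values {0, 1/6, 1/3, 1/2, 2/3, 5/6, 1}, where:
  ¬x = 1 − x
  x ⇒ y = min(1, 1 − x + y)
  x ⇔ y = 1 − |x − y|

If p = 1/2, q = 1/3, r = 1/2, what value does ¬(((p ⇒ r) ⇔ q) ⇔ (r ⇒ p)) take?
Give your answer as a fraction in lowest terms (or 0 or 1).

p ⇒ r = 1/2 ⇒ 1/2 = 1
(p ⇒ r) ⇔ q = 1 ⇔ 1/3 = 1/3
r ⇒ p = 1/2 ⇒ 1/2 = 1
((p ⇒ r) ⇔ q) ⇔ (r ⇒ p) = 1/3 ⇔ 1 = 1/3
¬(((p ⇒ r) ⇔ q) ⇔ (r ⇒ p)) = ¬1/3 = 2/3

2/3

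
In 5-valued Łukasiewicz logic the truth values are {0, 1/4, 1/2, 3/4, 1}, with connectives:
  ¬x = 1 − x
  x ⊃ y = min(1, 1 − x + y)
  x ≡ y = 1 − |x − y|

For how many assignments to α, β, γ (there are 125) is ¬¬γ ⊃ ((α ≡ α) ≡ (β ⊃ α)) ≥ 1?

105

value 1: 105 assignments (counts)
value 3/4: 10 assignments
value 1/2: 6 assignments
value 1/4: 3 assignments
value 0: 1 assignment
So 105 of the 125 assignments meet the threshold.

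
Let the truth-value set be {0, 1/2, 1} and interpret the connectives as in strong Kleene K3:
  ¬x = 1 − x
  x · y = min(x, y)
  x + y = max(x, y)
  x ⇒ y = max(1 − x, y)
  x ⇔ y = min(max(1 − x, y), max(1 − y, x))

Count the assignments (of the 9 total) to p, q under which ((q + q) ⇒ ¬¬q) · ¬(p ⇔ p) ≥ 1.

p = 0, q = 0 ↦ 0  <
p = 0, q = 1/2 ↦ 0  <
p = 0, q = 1 ↦ 0  <
p = 1/2, q = 0 ↦ 1/2  <
p = 1/2, q = 1/2 ↦ 1/2  <
p = 1/2, q = 1 ↦ 1/2  <
p = 1, q = 0 ↦ 0  <
p = 1, q = 1/2 ↦ 0  <
p = 1, q = 1 ↦ 0  <
So 0 of the 9 assignments meet the threshold.

0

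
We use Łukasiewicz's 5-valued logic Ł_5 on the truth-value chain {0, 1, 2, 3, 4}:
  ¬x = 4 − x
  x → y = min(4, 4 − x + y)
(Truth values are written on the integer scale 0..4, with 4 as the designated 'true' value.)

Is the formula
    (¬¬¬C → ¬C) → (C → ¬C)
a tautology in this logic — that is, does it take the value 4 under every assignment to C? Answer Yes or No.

Counterexample: take C = 3.
¬C = ¬3 = 1
¬¬C = ¬1 = 3
¬¬¬C = ¬3 = 1
¬C = ¬3 = 1
¬¬¬C → ¬C = 1 → 1 = 4
¬C = ¬3 = 1
C → ¬C = 3 → 1 = 2
(¬¬¬C → ¬C) → (C → ¬C) = 4 → 2 = 2
This gives 2 ≠ 4.

No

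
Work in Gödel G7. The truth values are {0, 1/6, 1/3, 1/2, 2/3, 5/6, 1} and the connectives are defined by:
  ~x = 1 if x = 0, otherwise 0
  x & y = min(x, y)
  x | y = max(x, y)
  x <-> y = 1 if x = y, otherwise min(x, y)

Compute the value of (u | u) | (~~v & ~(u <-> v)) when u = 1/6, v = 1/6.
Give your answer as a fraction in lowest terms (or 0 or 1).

u | u = 1/6 | 1/6 = 1/6
~v = ~1/6 = 0
~~v = ~0 = 1
u <-> v = 1/6 <-> 1/6 = 1
~(u <-> v) = ~1 = 0
~~v & ~(u <-> v) = 1 & 0 = 0
(u | u) | (~~v & ~(u <-> v)) = 1/6 | 0 = 1/6

1/6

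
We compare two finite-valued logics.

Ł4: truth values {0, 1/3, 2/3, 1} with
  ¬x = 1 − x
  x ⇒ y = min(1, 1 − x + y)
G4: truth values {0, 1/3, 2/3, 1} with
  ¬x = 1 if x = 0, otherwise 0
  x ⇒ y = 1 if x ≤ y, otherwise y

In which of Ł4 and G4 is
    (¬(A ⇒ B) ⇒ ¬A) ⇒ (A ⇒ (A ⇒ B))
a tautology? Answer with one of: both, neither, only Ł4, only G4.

only Ł4

In Ł4: every assignment gives 1 — tautology.
In G4: at A = 2/3, B = 1/3 the value is 1/3 — not a tautology.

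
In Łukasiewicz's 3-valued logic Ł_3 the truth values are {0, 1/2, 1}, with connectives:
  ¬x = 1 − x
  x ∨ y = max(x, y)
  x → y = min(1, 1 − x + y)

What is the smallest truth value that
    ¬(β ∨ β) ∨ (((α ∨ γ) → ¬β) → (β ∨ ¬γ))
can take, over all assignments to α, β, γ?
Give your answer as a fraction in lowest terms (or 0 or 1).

Take α = 0, β = 1/2, γ = 1/2:
β ∨ β = 1/2 ∨ 1/2 = 1/2
¬(β ∨ β) = ¬1/2 = 1/2
α ∨ γ = 0 ∨ 1/2 = 1/2
¬β = ¬1/2 = 1/2
(α ∨ γ) → ¬β = 1/2 → 1/2 = 1
¬γ = ¬1/2 = 1/2
β ∨ ¬γ = 1/2 ∨ 1/2 = 1/2
((α ∨ γ) → ¬β) → (β ∨ ¬γ) = 1 → 1/2 = 1/2
¬(β ∨ β) ∨ (((α ∨ γ) → ¬β) → (β ∨ ¬γ)) = 1/2 ∨ 1/2 = 1/2
No assignment yields a value below 1/2, so this is the minimum.

1/2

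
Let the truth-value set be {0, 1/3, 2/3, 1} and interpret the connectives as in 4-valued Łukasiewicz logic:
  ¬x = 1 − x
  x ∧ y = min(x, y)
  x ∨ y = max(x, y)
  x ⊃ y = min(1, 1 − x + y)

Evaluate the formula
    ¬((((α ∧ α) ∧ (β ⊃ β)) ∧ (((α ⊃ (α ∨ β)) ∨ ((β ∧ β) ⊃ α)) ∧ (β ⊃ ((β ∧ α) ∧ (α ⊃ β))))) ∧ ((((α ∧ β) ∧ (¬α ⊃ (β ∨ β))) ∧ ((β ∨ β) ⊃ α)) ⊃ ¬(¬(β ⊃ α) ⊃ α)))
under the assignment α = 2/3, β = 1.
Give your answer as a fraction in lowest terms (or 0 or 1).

2/3

α ∧ α = 2/3 ∧ 2/3 = 2/3
β ⊃ β = 1 ⊃ 1 = 1
(α ∧ α) ∧ (β ⊃ β) = 2/3 ∧ 1 = 2/3
α ∨ β = 2/3 ∨ 1 = 1
α ⊃ (α ∨ β) = 2/3 ⊃ 1 = 1
β ∧ β = 1 ∧ 1 = 1
(β ∧ β) ⊃ α = 1 ⊃ 2/3 = 2/3
(α ⊃ (α ∨ β)) ∨ ((β ∧ β) ⊃ α) = 1 ∨ 2/3 = 1
β ∧ α = 1 ∧ 2/3 = 2/3
α ⊃ β = 2/3 ⊃ 1 = 1
(β ∧ α) ∧ (α ⊃ β) = 2/3 ∧ 1 = 2/3
β ⊃ ((β ∧ α) ∧ (α ⊃ β)) = 1 ⊃ 2/3 = 2/3
((α ⊃ (α ∨ β)) ∨ ((β ∧ β) ⊃ α)) ∧ (β ⊃ ((β ∧ α) ∧ (α ⊃ β))) = 1 ∧ 2/3 = 2/3
((α ∧ α) ∧ (β ⊃ β)) ∧ (((α ⊃ (α ∨ β)) ∨ ((β ∧ β) ⊃ α)) ∧ (β ⊃ ((β ∧ α) ∧ (α ⊃ β)))) = 2/3 ∧ 2/3 = 2/3
α ∧ β = 2/3 ∧ 1 = 2/3
¬α = ¬2/3 = 1/3
β ∨ β = 1 ∨ 1 = 1
¬α ⊃ (β ∨ β) = 1/3 ⊃ 1 = 1
(α ∧ β) ∧ (¬α ⊃ (β ∨ β)) = 2/3 ∧ 1 = 2/3
β ∨ β = 1 ∨ 1 = 1
(β ∨ β) ⊃ α = 1 ⊃ 2/3 = 2/3
((α ∧ β) ∧ (¬α ⊃ (β ∨ β))) ∧ ((β ∨ β) ⊃ α) = 2/3 ∧ 2/3 = 2/3
β ⊃ α = 1 ⊃ 2/3 = 2/3
¬(β ⊃ α) = ¬2/3 = 1/3
¬(β ⊃ α) ⊃ α = 1/3 ⊃ 2/3 = 1
¬(¬(β ⊃ α) ⊃ α) = ¬1 = 0
(((α ∧ β) ∧ (¬α ⊃ (β ∨ β))) ∧ ((β ∨ β) ⊃ α)) ⊃ ¬(¬(β ⊃ α) ⊃ α) = 2/3 ⊃ 0 = 1/3
(((α ∧ α) ∧ (β ⊃ β)) ∧ (((α ⊃ (α ∨ β)) ∨ ((β ∧ β) ⊃ α)) ∧ (β ⊃ ((β ∧ α) ∧ (α ⊃ β))))) ∧ ((((α ∧ β) ∧ (¬α ⊃ (β ∨ β))) ∧ ((β ∨ β) ⊃ α)) ⊃ ¬(¬(β ⊃ α) ⊃ α)) = 2/3 ∧ 1/3 = 1/3
¬((((α ∧ α) ∧ (β ⊃ β)) ∧ (((α ⊃ (α ∨ β)) ∨ ((β ∧ β) ⊃ α)) ∧ (β ⊃ ((β ∧ α) ∧ (α ⊃ β))))) ∧ ((((α ∧ β) ∧ (¬α ⊃ (β ∨ β))) ∧ ((β ∨ β) ⊃ α)) ⊃ ¬(¬(β ⊃ α) ⊃ α))) = ¬1/3 = 2/3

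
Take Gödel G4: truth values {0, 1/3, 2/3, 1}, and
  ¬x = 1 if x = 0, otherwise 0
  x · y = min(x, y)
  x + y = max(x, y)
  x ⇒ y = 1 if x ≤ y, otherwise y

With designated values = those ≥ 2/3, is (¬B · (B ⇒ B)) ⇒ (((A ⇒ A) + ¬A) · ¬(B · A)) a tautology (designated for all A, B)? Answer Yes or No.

A = 0, B = 0 ↦ 1
A = 0, B = 1/3 ↦ 1
A = 0, B = 2/3 ↦ 1
A = 0, B = 1 ↦ 1
A = 1/3, B = 0 ↦ 1
A = 1/3, B = 1/3 ↦ 1
A = 1/3, B = 2/3 ↦ 1
A = 1/3, B = 1 ↦ 1
A = 2/3, B = 0 ↦ 1
A = 2/3, B = 1/3 ↦ 1
A = 2/3, B = 2/3 ↦ 1
A = 2/3, B = 1 ↦ 1
A = 1, B = 0 ↦ 1
A = 1, B = 1/3 ↦ 1
A = 1, B = 2/3 ↦ 1
A = 1, B = 1 ↦ 1
Every assignment gives a value ≥ 2/3.

Yes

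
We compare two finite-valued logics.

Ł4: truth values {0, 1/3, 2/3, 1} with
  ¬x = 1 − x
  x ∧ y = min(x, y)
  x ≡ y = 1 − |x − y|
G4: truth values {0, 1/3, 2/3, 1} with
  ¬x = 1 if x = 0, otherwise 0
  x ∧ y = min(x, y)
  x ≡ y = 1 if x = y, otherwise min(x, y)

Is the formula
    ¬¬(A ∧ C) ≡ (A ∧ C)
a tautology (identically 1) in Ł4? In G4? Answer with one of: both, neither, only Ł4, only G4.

only Ł4

In Ł4: every assignment gives 1 — tautology.
In G4: at A = 1/3, C = 1/3 the value is 1/3 — not a tautology.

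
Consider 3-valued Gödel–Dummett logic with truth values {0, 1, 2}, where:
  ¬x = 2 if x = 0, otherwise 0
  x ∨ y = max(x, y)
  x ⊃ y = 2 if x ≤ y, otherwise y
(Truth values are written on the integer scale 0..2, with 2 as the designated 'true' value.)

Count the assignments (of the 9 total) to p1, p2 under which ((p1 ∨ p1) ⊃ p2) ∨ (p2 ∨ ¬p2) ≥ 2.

8

p1 = 0, p2 = 0 ↦ 2  ≥
p1 = 0, p2 = 1 ↦ 2  ≥
p1 = 0, p2 = 2 ↦ 2  ≥
p1 = 1, p2 = 0 ↦ 2  ≥
p1 = 1, p2 = 1 ↦ 2  ≥
p1 = 1, p2 = 2 ↦ 2  ≥
p1 = 2, p2 = 0 ↦ 2  ≥
p1 = 2, p2 = 1 ↦ 1  <
p1 = 2, p2 = 2 ↦ 2  ≥
So 8 of the 9 assignments meet the threshold.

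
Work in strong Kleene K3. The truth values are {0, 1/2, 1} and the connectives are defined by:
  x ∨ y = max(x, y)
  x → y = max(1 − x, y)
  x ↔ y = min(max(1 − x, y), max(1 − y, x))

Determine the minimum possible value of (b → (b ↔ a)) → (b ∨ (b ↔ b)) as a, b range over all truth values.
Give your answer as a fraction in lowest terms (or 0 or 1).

1/2

Take a = 0, b = 1/2:
b ↔ a = 1/2 ↔ 0 = 1/2
b → (b ↔ a) = 1/2 → 1/2 = 1/2
b ↔ b = 1/2 ↔ 1/2 = 1/2
b ∨ (b ↔ b) = 1/2 ∨ 1/2 = 1/2
(b → (b ↔ a)) → (b ∨ (b ↔ b)) = 1/2 → 1/2 = 1/2
No assignment yields a value below 1/2, so this is the minimum.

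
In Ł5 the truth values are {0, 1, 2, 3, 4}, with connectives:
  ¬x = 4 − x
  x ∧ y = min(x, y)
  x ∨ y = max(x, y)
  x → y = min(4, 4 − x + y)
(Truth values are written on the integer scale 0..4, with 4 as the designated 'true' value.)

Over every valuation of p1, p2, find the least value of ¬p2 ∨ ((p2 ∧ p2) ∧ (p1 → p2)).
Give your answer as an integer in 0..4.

Take p1 = 0, p2 = 2:
¬p2 = ¬2 = 2
p2 ∧ p2 = 2 ∧ 2 = 2
p1 → p2 = 0 → 2 = 4
(p2 ∧ p2) ∧ (p1 → p2) = 2 ∧ 4 = 2
¬p2 ∨ ((p2 ∧ p2) ∧ (p1 → p2)) = 2 ∨ 2 = 2
No assignment yields a value below 2, so this is the minimum.

2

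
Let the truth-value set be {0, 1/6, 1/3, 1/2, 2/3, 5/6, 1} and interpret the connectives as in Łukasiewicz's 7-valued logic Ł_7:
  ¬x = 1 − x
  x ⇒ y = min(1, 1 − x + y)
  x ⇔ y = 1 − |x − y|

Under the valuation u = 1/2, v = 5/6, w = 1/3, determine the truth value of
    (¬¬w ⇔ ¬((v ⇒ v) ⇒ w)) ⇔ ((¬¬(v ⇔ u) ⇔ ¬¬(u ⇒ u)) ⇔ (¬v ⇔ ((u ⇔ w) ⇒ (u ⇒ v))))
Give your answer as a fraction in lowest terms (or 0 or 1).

¬w = ¬1/3 = 2/3
¬¬w = ¬2/3 = 1/3
v ⇒ v = 5/6 ⇒ 5/6 = 1
(v ⇒ v) ⇒ w = 1 ⇒ 1/3 = 1/3
¬((v ⇒ v) ⇒ w) = ¬1/3 = 2/3
¬¬w ⇔ ¬((v ⇒ v) ⇒ w) = 1/3 ⇔ 2/3 = 2/3
v ⇔ u = 5/6 ⇔ 1/2 = 2/3
¬(v ⇔ u) = ¬2/3 = 1/3
¬¬(v ⇔ u) = ¬1/3 = 2/3
u ⇒ u = 1/2 ⇒ 1/2 = 1
¬(u ⇒ u) = ¬1 = 0
¬¬(u ⇒ u) = ¬0 = 1
¬¬(v ⇔ u) ⇔ ¬¬(u ⇒ u) = 2/3 ⇔ 1 = 2/3
¬v = ¬5/6 = 1/6
u ⇔ w = 1/2 ⇔ 1/3 = 5/6
u ⇒ v = 1/2 ⇒ 5/6 = 1
(u ⇔ w) ⇒ (u ⇒ v) = 5/6 ⇒ 1 = 1
¬v ⇔ ((u ⇔ w) ⇒ (u ⇒ v)) = 1/6 ⇔ 1 = 1/6
(¬¬(v ⇔ u) ⇔ ¬¬(u ⇒ u)) ⇔ (¬v ⇔ ((u ⇔ w) ⇒ (u ⇒ v))) = 2/3 ⇔ 1/6 = 1/2
(¬¬w ⇔ ¬((v ⇒ v) ⇒ w)) ⇔ ((¬¬(v ⇔ u) ⇔ ¬¬(u ⇒ u)) ⇔ (¬v ⇔ ((u ⇔ w) ⇒ (u ⇒ v)))) = 2/3 ⇔ 1/2 = 5/6

5/6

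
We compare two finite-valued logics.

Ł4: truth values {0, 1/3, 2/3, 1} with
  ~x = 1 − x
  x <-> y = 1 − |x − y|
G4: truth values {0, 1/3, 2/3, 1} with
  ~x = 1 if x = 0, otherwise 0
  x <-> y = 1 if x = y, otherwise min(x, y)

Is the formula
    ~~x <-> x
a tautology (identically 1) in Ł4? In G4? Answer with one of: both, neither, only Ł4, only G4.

only Ł4

In Ł4: every assignment gives 1 — tautology.
In G4: at x = 1/3 the value is 1/3 — not a tautology.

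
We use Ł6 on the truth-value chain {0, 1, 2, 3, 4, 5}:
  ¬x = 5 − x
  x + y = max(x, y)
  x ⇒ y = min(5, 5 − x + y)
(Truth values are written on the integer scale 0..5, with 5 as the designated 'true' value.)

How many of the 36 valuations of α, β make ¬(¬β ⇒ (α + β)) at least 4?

value 5: 1 assignment (counts)
value 4: 1 assignment (counts)
value 3: 3 assignments
value 2: 2 assignments
value 1: 5 assignments
value 0: 24 assignments
So 2 of the 36 assignments meet the threshold.

2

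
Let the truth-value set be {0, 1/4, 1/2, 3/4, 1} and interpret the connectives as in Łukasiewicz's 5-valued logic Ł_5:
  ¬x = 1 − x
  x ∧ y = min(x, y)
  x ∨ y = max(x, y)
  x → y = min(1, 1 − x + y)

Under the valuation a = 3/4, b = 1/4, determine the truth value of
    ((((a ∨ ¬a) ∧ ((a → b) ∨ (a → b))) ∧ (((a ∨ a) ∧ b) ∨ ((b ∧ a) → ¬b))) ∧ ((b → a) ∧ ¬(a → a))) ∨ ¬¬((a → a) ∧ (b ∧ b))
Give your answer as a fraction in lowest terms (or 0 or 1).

¬a = ¬3/4 = 1/4
a ∨ ¬a = 3/4 ∨ 1/4 = 3/4
a → b = 3/4 → 1/4 = 1/2
a → b = 3/4 → 1/4 = 1/2
(a → b) ∨ (a → b) = 1/2 ∨ 1/2 = 1/2
(a ∨ ¬a) ∧ ((a → b) ∨ (a → b)) = 3/4 ∧ 1/2 = 1/2
a ∨ a = 3/4 ∨ 3/4 = 3/4
(a ∨ a) ∧ b = 3/4 ∧ 1/4 = 1/4
b ∧ a = 1/4 ∧ 3/4 = 1/4
¬b = ¬1/4 = 3/4
(b ∧ a) → ¬b = 1/4 → 3/4 = 1
((a ∨ a) ∧ b) ∨ ((b ∧ a) → ¬b) = 1/4 ∨ 1 = 1
((a ∨ ¬a) ∧ ((a → b) ∨ (a → b))) ∧ (((a ∨ a) ∧ b) ∨ ((b ∧ a) → ¬b)) = 1/2 ∧ 1 = 1/2
b → a = 1/4 → 3/4 = 1
a → a = 3/4 → 3/4 = 1
¬(a → a) = ¬1 = 0
(b → a) ∧ ¬(a → a) = 1 ∧ 0 = 0
(((a ∨ ¬a) ∧ ((a → b) ∨ (a → b))) ∧ (((a ∨ a) ∧ b) ∨ ((b ∧ a) → ¬b))) ∧ ((b → a) ∧ ¬(a → a)) = 1/2 ∧ 0 = 0
a → a = 3/4 → 3/4 = 1
b ∧ b = 1/4 ∧ 1/4 = 1/4
(a → a) ∧ (b ∧ b) = 1 ∧ 1/4 = 1/4
¬((a → a) ∧ (b ∧ b)) = ¬1/4 = 3/4
¬¬((a → a) ∧ (b ∧ b)) = ¬3/4 = 1/4
((((a ∨ ¬a) ∧ ((a → b) ∨ (a → b))) ∧ (((a ∨ a) ∧ b) ∨ ((b ∧ a) → ¬b))) ∧ ((b → a) ∧ ¬(a → a))) ∨ ¬¬((a → a) ∧ (b ∧ b)) = 0 ∨ 1/4 = 1/4

1/4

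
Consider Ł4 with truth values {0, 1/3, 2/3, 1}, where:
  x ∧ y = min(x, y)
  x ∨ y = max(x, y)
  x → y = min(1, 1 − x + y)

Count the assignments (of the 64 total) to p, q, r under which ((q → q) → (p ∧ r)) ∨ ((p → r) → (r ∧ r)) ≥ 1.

28

value 1: 28 assignments (counts)
value 2/3: 20 assignments
value 1/3: 12 assignments
value 0: 4 assignments
So 28 of the 64 assignments meet the threshold.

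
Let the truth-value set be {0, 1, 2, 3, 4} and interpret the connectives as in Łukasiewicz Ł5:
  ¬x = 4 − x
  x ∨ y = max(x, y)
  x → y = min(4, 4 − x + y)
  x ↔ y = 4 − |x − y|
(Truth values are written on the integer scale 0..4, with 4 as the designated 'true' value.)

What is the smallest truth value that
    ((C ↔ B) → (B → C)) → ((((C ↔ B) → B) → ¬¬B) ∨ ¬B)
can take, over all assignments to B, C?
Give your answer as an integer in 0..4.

2

Take B = 2, C = 0:
C ↔ B = 0 ↔ 2 = 2
B → C = 2 → 0 = 2
(C ↔ B) → (B → C) = 2 → 2 = 4
C ↔ B = 0 ↔ 2 = 2
(C ↔ B) → B = 2 → 2 = 4
¬B = ¬2 = 2
¬¬B = ¬2 = 2
((C ↔ B) → B) → ¬¬B = 4 → 2 = 2
¬B = ¬2 = 2
(((C ↔ B) → B) → ¬¬B) ∨ ¬B = 2 ∨ 2 = 2
((C ↔ B) → (B → C)) → ((((C ↔ B) → B) → ¬¬B) ∨ ¬B) = 4 → 2 = 2
No assignment yields a value below 2, so this is the minimum.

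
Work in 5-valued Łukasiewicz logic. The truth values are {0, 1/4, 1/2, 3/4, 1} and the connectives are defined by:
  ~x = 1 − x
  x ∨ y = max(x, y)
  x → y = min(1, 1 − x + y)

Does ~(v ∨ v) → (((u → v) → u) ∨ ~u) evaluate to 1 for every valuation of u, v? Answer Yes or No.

No

Counterexample: take u = 1/4, v = 0.
v ∨ v = 0 ∨ 0 = 0
~(v ∨ v) = ~0 = 1
u → v = 1/4 → 0 = 3/4
(u → v) → u = 3/4 → 1/4 = 1/2
~u = ~1/4 = 3/4
((u → v) → u) ∨ ~u = 1/2 ∨ 3/4 = 3/4
~(v ∨ v) → (((u → v) → u) ∨ ~u) = 1 → 3/4 = 3/4
This gives 3/4 ≠ 1.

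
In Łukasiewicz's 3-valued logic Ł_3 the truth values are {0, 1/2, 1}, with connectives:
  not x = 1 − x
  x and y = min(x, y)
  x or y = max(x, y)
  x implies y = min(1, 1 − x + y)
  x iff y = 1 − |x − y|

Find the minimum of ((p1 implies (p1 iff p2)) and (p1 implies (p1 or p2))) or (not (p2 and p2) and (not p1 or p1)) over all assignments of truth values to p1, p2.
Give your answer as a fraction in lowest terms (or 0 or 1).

Take p1 = 1, p2 = 1/2:
p1 iff p2 = 1 iff 1/2 = 1/2
p1 implies (p1 iff p2) = 1 implies 1/2 = 1/2
p1 or p2 = 1 or 1/2 = 1
p1 implies (p1 or p2) = 1 implies 1 = 1
(p1 implies (p1 iff p2)) and (p1 implies (p1 or p2)) = 1/2 and 1 = 1/2
p2 and p2 = 1/2 and 1/2 = 1/2
not (p2 and p2) = not 1/2 = 1/2
not p1 = not 1 = 0
not p1 or p1 = 0 or 1 = 1
not (p2 and p2) and (not p1 or p1) = 1/2 and 1 = 1/2
((p1 implies (p1 iff p2)) and (p1 implies (p1 or p2))) or (not (p2 and p2) and (not p1 or p1)) = 1/2 or 1/2 = 1/2
No assignment yields a value below 1/2, so this is the minimum.

1/2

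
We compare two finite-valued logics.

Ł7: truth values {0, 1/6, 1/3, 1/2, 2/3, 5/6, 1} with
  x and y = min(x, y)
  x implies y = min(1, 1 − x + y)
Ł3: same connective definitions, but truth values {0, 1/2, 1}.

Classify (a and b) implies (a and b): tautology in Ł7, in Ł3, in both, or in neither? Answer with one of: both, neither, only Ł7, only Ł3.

both

In Ł7: every assignment gives 1 — tautology.
In Ł3: every assignment gives 1 — tautology.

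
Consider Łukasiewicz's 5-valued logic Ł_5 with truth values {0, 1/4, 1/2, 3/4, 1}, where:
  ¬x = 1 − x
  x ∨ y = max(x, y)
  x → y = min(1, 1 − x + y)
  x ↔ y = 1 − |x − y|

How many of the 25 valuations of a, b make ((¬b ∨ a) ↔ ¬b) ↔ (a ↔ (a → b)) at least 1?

value 1: 3 assignments (counts)
value 3/4: 5 assignments
value 1/2: 7 assignments
value 1/4: 3 assignments
value 0: 7 assignments
So 3 of the 25 assignments meet the threshold.

3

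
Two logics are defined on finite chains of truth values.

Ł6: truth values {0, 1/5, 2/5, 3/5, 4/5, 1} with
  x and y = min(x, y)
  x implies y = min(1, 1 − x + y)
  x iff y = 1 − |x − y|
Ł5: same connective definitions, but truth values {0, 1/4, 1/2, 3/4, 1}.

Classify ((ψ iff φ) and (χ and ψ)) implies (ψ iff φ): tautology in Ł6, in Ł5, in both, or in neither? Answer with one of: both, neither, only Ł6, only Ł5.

In Ł6: every assignment gives 1 — tautology.
In Ł5: every assignment gives 1 — tautology.

both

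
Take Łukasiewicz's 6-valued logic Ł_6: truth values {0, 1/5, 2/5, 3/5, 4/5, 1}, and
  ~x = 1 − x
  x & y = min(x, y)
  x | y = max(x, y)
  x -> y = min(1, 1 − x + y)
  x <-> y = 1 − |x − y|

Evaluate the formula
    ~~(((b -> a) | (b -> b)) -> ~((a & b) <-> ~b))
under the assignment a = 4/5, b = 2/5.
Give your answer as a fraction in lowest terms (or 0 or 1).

1/5

b -> a = 2/5 -> 4/5 = 1
b -> b = 2/5 -> 2/5 = 1
(b -> a) | (b -> b) = 1 | 1 = 1
a & b = 4/5 & 2/5 = 2/5
~b = ~2/5 = 3/5
(a & b) <-> ~b = 2/5 <-> 3/5 = 4/5
~((a & b) <-> ~b) = ~4/5 = 1/5
((b -> a) | (b -> b)) -> ~((a & b) <-> ~b) = 1 -> 1/5 = 1/5
~(((b -> a) | (b -> b)) -> ~((a & b) <-> ~b)) = ~1/5 = 4/5
~~(((b -> a) | (b -> b)) -> ~((a & b) <-> ~b)) = ~4/5 = 1/5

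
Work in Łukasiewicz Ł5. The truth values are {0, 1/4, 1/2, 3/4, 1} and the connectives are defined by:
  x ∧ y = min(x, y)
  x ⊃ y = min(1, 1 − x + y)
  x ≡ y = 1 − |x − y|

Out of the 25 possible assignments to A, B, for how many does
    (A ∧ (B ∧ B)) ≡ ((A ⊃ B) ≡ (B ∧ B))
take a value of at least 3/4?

13

value 1: 5 assignments (counts)
value 3/4: 8 assignments (counts)
value 1/2: 6 assignments
value 1/4: 4 assignments
value 0: 2 assignments
So 13 of the 25 assignments meet the threshold.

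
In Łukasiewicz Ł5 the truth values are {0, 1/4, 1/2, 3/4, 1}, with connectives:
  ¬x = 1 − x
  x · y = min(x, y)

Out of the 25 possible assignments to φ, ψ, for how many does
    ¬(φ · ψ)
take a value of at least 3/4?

value 1: 9 assignments (counts)
value 3/4: 7 assignments (counts)
value 1/2: 5 assignments
value 1/4: 3 assignments
value 0: 1 assignment
So 16 of the 25 assignments meet the threshold.

16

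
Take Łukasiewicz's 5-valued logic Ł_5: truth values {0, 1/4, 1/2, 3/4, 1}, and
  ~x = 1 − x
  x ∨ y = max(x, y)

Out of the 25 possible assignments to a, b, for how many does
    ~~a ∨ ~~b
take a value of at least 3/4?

16

value 1: 9 assignments (counts)
value 3/4: 7 assignments (counts)
value 1/2: 5 assignments
value 1/4: 3 assignments
value 0: 1 assignment
So 16 of the 25 assignments meet the threshold.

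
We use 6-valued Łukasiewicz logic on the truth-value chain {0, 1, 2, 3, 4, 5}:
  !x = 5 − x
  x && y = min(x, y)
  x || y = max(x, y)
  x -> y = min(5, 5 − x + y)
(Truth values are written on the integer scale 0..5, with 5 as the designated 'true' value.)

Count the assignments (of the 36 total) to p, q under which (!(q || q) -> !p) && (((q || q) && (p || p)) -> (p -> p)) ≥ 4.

26

value 5: 21 assignments (counts)
value 4: 5 assignments (counts)
value 3: 4 assignments
value 2: 3 assignments
value 1: 2 assignments
value 0: 1 assignment
So 26 of the 36 assignments meet the threshold.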